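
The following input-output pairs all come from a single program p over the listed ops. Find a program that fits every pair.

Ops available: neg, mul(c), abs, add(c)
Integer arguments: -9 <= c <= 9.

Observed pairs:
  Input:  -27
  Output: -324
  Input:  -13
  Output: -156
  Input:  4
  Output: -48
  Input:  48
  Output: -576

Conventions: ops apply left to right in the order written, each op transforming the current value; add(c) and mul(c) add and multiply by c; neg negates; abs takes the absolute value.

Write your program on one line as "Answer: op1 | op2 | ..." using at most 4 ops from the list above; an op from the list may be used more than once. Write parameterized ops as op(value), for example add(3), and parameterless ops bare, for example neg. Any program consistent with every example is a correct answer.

mul(-2) | mul(6) | abs | neg

Check, running the answer program on each example:
  -27 -> 54 -> 324 -> 324 -> -324
  -13 -> 26 -> 156 -> 156 -> -156
  4 -> -8 -> -48 -> 48 -> -48
  48 -> -96 -> -576 -> 576 -> -576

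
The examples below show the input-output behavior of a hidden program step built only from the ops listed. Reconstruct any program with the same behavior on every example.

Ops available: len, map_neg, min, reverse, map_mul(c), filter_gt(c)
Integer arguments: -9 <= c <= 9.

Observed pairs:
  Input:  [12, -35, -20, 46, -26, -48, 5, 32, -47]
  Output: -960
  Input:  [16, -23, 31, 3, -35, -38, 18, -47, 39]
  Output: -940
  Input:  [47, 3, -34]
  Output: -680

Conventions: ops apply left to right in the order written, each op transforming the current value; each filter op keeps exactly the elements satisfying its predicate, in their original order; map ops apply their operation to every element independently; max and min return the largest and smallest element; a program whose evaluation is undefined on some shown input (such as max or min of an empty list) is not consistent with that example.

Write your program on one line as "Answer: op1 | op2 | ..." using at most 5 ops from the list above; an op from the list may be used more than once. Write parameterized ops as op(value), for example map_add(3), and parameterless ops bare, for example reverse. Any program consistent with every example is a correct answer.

map_neg | map_mul(-5) | map_neg | map_mul(-4) | min

Check, running the answer program on each example:
  [12, -35, -20, 46, -26, -48, 5, 32, -47] -> [-12, 35, 20, -46, 26, 48, -5, -32, 47] -> [60, -175, -100, 230, -130, -240, 25, 160, -235] -> [-60, 175, 100, -230, 130, 240, -25, -160, 235] -> [240, -700, -400, 920, -520, -960, 100, 640, -940] -> -960
  [16, -23, 31, 3, -35, -38, 18, -47, 39] -> [-16, 23, -31, -3, 35, 38, -18, 47, -39] -> [80, -115, 155, 15, -175, -190, 90, -235, 195] -> [-80, 115, -155, -15, 175, 190, -90, 235, -195] -> [320, -460, 620, 60, -700, -760, 360, -940, 780] -> -940
  [47, 3, -34] -> [-47, -3, 34] -> [235, 15, -170] -> [-235, -15, 170] -> [940, 60, -680] -> -680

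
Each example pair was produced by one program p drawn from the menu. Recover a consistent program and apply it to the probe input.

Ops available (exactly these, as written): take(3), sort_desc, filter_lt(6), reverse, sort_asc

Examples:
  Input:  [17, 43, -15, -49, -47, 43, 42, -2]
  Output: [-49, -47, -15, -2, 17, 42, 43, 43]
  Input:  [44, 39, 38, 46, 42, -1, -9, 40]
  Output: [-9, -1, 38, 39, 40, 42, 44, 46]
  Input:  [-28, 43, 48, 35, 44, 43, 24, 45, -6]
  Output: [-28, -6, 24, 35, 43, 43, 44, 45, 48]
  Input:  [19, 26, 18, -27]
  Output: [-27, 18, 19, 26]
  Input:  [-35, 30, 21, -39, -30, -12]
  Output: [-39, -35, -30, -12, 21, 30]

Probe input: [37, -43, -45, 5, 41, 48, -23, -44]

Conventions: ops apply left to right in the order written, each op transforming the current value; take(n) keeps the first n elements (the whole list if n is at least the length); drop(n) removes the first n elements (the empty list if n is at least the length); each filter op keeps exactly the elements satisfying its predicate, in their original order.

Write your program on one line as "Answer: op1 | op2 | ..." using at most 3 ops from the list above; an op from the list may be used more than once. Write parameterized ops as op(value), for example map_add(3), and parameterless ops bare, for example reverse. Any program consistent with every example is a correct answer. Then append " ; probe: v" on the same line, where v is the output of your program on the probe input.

sort_desc | reverse ; probe: [-45, -44, -43, -23, 5, 37, 41, 48]

Check, running the answer program on each example:
  [17, 43, -15, -49, -47, 43, 42, -2] -> [43, 43, 42, 17, -2, -15, -47, -49] -> [-49, -47, -15, -2, 17, 42, 43, 43]
  [44, 39, 38, 46, 42, -1, -9, 40] -> [46, 44, 42, 40, 39, 38, -1, -9] -> [-9, -1, 38, 39, 40, 42, 44, 46]
  [-28, 43, 48, 35, 44, 43, 24, 45, -6] -> [48, 45, 44, 43, 43, 35, 24, -6, -28] -> [-28, -6, 24, 35, 43, 43, 44, 45, 48]
  [19, 26, 18, -27] -> [26, 19, 18, -27] -> [-27, 18, 19, 26]
  [-35, 30, 21, -39, -30, -12] -> [30, 21, -12, -30, -35, -39] -> [-39, -35, -30, -12, 21, 30]
  probe: [37, -43, -45, 5, 41, 48, -23, -44] -> [48, 41, 37, 5, -23, -43, -44, -45] -> [-45, -44, -43, -23, 5, 37, 41, 48]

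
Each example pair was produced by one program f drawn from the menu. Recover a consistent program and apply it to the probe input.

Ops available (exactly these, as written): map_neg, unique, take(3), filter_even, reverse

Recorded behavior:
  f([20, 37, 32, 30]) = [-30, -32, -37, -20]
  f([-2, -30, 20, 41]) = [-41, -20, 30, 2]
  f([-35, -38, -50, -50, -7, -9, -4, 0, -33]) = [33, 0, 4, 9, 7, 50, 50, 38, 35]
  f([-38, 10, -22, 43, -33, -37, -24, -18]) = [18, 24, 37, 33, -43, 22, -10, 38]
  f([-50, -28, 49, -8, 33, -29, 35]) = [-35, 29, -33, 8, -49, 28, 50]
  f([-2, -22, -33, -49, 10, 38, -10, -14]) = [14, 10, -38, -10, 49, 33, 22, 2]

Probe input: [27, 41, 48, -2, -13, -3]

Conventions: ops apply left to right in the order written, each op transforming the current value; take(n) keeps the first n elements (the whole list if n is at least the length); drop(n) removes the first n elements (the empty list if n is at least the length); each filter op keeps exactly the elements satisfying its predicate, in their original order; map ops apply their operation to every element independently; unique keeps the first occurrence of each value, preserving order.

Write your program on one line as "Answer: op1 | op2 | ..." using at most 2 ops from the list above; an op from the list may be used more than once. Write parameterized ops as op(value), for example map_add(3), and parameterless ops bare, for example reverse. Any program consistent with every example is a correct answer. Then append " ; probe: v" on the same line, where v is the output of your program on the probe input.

map_neg | reverse ; probe: [3, 13, 2, -48, -41, -27]

Check, running the answer program on each example:
  [20, 37, 32, 30] -> [-20, -37, -32, -30] -> [-30, -32, -37, -20]
  [-2, -30, 20, 41] -> [2, 30, -20, -41] -> [-41, -20, 30, 2]
  [-35, -38, -50, -50, -7, -9, -4, 0, -33] -> [35, 38, 50, 50, 7, 9, 4, 0, 33] -> [33, 0, 4, 9, 7, 50, 50, 38, 35]
  [-38, 10, -22, 43, -33, -37, -24, -18] -> [38, -10, 22, -43, 33, 37, 24, 18] -> [18, 24, 37, 33, -43, 22, -10, 38]
  [-50, -28, 49, -8, 33, -29, 35] -> [50, 28, -49, 8, -33, 29, -35] -> [-35, 29, -33, 8, -49, 28, 50]
  [-2, -22, -33, -49, 10, 38, -10, -14] -> [2, 22, 33, 49, -10, -38, 10, 14] -> [14, 10, -38, -10, 49, 33, 22, 2]
  probe: [27, 41, 48, -2, -13, -3] -> [-27, -41, -48, 2, 13, 3] -> [3, 13, 2, -48, -41, -27]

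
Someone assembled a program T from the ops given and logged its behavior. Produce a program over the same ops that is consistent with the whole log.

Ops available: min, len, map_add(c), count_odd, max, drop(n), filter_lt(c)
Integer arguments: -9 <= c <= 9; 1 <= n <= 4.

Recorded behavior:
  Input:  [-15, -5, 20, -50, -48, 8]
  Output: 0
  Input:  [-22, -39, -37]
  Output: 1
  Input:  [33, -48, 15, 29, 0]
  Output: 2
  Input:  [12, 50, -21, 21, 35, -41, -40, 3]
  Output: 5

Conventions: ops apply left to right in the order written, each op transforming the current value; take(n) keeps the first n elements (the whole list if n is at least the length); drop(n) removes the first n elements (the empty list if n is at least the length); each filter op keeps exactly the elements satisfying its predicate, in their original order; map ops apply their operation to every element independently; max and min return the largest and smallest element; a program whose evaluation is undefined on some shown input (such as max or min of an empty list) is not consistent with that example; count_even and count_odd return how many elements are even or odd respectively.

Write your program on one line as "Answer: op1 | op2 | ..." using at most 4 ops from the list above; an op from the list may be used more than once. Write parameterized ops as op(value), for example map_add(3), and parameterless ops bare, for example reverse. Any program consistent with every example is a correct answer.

drop(2) | map_add(-2) | count_odd

Check, running the answer program on each example:
  [-15, -5, 20, -50, -48, 8] -> [20, -50, -48, 8] -> [18, -52, -50, 6] -> 0
  [-22, -39, -37] -> [-37] -> [-39] -> 1
  [33, -48, 15, 29, 0] -> [15, 29, 0] -> [13, 27, -2] -> 2
  [12, 50, -21, 21, 35, -41, -40, 3] -> [-21, 21, 35, -41, -40, 3] -> [-23, 19, 33, -43, -42, 1] -> 5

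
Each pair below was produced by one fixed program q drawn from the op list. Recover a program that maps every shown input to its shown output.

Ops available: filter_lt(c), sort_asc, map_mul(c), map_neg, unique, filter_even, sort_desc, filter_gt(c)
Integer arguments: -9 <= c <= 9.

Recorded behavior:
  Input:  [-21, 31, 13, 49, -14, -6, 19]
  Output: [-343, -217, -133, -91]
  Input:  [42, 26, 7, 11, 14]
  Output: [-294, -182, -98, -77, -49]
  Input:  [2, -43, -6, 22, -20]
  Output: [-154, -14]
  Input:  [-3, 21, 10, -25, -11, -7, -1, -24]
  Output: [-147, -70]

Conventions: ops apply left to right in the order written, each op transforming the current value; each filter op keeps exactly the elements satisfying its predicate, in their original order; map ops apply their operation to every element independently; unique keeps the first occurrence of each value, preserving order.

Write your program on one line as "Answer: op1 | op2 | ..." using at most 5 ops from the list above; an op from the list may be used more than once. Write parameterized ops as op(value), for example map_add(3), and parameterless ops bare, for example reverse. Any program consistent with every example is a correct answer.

map_mul(7) | filter_gt(0) | sort_desc | map_neg

Check, running the answer program on each example:
  [-21, 31, 13, 49, -14, -6, 19] -> [-147, 217, 91, 343, -98, -42, 133] -> [217, 91, 343, 133] -> [343, 217, 133, 91] -> [-343, -217, -133, -91]
  [42, 26, 7, 11, 14] -> [294, 182, 49, 77, 98] -> [294, 182, 49, 77, 98] -> [294, 182, 98, 77, 49] -> [-294, -182, -98, -77, -49]
  [2, -43, -6, 22, -20] -> [14, -301, -42, 154, -140] -> [14, 154] -> [154, 14] -> [-154, -14]
  [-3, 21, 10, -25, -11, -7, -1, -24] -> [-21, 147, 70, -175, -77, -49, -7, -168] -> [147, 70] -> [147, 70] -> [-147, -70]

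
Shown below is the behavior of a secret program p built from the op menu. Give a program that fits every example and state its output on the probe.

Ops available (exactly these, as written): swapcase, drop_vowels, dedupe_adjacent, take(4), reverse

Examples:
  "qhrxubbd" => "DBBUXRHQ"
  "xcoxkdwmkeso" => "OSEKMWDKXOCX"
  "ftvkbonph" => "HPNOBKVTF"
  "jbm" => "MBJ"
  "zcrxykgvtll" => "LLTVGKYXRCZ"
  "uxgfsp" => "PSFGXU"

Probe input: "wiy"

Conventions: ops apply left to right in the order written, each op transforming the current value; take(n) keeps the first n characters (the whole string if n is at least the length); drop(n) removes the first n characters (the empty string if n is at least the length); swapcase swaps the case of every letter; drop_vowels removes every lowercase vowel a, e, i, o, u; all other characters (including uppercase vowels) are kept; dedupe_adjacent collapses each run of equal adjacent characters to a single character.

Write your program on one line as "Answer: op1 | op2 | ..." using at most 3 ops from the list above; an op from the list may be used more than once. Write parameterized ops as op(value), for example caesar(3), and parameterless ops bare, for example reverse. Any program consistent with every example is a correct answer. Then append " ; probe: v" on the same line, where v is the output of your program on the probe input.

swapcase | reverse ; probe: "YIW"

Check, running the answer program on each example:
  "qhrxubbd" -> "QHRXUBBD" -> "DBBUXRHQ"
  "xcoxkdwmkeso" -> "XCOXKDWMKESO" -> "OSEKMWDKXOCX"
  "ftvkbonph" -> "FTVKBONPH" -> "HPNOBKVTF"
  "jbm" -> "JBM" -> "MBJ"
  "zcrxykgvtll" -> "ZCRXYKGVTLL" -> "LLTVGKYXRCZ"
  "uxgfsp" -> "UXGFSP" -> "PSFGXU"
  probe: "wiy" -> "WIY" -> "YIW"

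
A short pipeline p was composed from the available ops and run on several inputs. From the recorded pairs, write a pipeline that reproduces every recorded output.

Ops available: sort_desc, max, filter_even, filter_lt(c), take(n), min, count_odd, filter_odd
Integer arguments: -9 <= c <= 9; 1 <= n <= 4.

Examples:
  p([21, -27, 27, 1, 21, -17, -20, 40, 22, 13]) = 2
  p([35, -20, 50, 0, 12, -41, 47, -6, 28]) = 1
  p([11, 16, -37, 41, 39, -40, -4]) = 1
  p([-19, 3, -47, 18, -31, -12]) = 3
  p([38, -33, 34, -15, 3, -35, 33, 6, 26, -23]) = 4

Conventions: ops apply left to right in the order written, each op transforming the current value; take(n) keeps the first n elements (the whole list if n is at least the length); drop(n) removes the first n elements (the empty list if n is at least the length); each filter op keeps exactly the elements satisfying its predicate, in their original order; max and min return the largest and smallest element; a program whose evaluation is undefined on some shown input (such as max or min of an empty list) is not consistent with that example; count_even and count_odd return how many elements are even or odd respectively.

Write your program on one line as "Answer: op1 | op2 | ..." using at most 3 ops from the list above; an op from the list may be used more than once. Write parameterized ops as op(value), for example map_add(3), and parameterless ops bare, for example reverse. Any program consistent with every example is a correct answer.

filter_lt(-5) | count_odd

Check, running the answer program on each example:
  [21, -27, 27, 1, 21, -17, -20, 40, 22, 13] -> [-27, -17, -20] -> 2
  [35, -20, 50, 0, 12, -41, 47, -6, 28] -> [-20, -41, -6] -> 1
  [11, 16, -37, 41, 39, -40, -4] -> [-37, -40] -> 1
  [-19, 3, -47, 18, -31, -12] -> [-19, -47, -31, -12] -> 3
  [38, -33, 34, -15, 3, -35, 33, 6, 26, -23] -> [-33, -15, -35, -23] -> 4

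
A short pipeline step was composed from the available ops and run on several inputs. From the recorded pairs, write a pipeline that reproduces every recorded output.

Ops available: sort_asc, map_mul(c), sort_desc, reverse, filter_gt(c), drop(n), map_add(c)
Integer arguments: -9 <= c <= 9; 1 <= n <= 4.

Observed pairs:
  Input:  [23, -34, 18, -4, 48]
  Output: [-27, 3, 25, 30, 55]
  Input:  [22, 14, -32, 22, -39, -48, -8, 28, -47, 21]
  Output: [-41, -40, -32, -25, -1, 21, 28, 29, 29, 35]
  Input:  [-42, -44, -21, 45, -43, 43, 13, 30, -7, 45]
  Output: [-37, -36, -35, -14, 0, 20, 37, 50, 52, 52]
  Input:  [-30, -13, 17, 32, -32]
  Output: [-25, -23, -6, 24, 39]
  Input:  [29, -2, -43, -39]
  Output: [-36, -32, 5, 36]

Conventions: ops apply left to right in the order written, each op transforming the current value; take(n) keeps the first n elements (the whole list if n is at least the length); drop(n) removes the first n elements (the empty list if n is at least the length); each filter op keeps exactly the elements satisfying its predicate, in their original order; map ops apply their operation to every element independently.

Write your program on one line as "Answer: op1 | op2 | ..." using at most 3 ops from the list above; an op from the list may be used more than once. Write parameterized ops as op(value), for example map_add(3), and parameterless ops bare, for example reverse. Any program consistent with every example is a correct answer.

reverse | map_add(7) | sort_asc

Check, running the answer program on each example:
  [23, -34, 18, -4, 48] -> [48, -4, 18, -34, 23] -> [55, 3, 25, -27, 30] -> [-27, 3, 25, 30, 55]
  [22, 14, -32, 22, -39, -48, -8, 28, -47, 21] -> [21, -47, 28, -8, -48, -39, 22, -32, 14, 22] -> [28, -40, 35, -1, -41, -32, 29, -25, 21, 29] -> [-41, -40, -32, -25, -1, 21, 28, 29, 29, 35]
  [-42, -44, -21, 45, -43, 43, 13, 30, -7, 45] -> [45, -7, 30, 13, 43, -43, 45, -21, -44, -42] -> [52, 0, 37, 20, 50, -36, 52, -14, -37, -35] -> [-37, -36, -35, -14, 0, 20, 37, 50, 52, 52]
  [-30, -13, 17, 32, -32] -> [-32, 32, 17, -13, -30] -> [-25, 39, 24, -6, -23] -> [-25, -23, -6, 24, 39]
  [29, -2, -43, -39] -> [-39, -43, -2, 29] -> [-32, -36, 5, 36] -> [-36, -32, 5, 36]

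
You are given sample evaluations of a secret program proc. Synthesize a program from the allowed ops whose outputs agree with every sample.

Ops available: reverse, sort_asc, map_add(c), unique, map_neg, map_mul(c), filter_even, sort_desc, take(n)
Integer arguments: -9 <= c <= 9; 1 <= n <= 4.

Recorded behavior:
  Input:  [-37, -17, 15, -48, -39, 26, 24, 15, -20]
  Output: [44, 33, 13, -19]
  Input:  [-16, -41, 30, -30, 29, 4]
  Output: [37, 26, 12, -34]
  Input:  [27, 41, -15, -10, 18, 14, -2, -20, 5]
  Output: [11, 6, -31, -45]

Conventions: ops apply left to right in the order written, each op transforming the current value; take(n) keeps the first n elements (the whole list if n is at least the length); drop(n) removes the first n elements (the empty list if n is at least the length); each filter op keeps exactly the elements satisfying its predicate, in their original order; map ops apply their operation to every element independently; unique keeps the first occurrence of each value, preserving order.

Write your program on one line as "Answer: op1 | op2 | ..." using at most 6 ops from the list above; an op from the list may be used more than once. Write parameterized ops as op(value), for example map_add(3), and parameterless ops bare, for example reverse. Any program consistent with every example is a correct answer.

take(4) | sort_asc | map_neg | map_add(-1) | map_add(-3)

Check, running the answer program on each example:
  [-37, -17, 15, -48, -39, 26, 24, 15, -20] -> [-37, -17, 15, -48] -> [-48, -37, -17, 15] -> [48, 37, 17, -15] -> [47, 36, 16, -16] -> [44, 33, 13, -19]
  [-16, -41, 30, -30, 29, 4] -> [-16, -41, 30, -30] -> [-41, -30, -16, 30] -> [41, 30, 16, -30] -> [40, 29, 15, -31] -> [37, 26, 12, -34]
  [27, 41, -15, -10, 18, 14, -2, -20, 5] -> [27, 41, -15, -10] -> [-15, -10, 27, 41] -> [15, 10, -27, -41] -> [14, 9, -28, -42] -> [11, 6, -31, -45]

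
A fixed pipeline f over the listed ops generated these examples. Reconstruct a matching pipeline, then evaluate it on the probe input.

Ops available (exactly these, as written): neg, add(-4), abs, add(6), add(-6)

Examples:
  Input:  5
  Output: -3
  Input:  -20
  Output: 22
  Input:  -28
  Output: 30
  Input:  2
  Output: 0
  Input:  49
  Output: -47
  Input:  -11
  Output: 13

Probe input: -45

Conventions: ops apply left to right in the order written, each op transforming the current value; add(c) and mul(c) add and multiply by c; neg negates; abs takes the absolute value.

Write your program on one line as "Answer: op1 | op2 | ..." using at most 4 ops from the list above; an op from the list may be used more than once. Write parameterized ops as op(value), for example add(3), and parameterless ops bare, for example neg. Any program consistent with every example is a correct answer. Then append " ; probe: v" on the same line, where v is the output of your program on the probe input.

neg | add(-4) | add(6) ; probe: 47

Check, running the answer program on each example:
  5 -> -5 -> -9 -> -3
  -20 -> 20 -> 16 -> 22
  -28 -> 28 -> 24 -> 30
  2 -> -2 -> -6 -> 0
  49 -> -49 -> -53 -> -47
  -11 -> 11 -> 7 -> 13
  probe: -45 -> 45 -> 41 -> 47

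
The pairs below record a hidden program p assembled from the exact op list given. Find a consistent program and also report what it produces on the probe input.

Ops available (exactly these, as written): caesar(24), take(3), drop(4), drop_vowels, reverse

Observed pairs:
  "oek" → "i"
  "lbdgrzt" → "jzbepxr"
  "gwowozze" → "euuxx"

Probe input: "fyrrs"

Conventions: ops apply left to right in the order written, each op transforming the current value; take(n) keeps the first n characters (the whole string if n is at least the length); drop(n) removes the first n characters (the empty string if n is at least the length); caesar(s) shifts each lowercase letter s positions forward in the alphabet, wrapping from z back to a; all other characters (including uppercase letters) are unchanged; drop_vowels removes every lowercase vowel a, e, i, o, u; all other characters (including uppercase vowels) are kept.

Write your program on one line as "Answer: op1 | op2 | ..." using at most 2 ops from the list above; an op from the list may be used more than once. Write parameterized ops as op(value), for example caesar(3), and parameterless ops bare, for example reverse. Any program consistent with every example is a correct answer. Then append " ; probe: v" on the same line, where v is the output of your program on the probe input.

drop_vowels | caesar(24) ; probe: "dwppq"

Check, running the answer program on each example:
  "oek" -> "k" -> "i"
  "lbdgrzt" -> "lbdgrzt" -> "jzbepxr"
  "gwowozze" -> "gwwzz" -> "euuxx"
  probe: "fyrrs" -> "fyrrs" -> "dwppq"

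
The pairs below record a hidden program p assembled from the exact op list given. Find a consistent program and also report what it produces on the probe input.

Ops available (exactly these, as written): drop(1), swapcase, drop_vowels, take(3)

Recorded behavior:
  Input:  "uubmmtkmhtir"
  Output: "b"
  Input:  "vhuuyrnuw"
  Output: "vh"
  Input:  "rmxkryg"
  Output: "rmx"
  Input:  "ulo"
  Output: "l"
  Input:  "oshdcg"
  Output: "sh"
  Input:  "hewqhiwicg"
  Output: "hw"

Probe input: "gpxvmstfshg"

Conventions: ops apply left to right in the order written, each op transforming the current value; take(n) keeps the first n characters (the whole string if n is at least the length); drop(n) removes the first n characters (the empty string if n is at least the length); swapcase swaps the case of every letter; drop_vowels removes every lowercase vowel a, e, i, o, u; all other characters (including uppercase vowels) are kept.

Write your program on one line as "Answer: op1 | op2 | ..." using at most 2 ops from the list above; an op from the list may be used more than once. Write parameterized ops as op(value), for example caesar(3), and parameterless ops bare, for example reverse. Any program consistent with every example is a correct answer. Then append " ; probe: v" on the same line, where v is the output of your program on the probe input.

take(3) | drop_vowels ; probe: "gpx"

Check, running the answer program on each example:
  "uubmmtkmhtir" -> "uub" -> "b"
  "vhuuyrnuw" -> "vhu" -> "vh"
  "rmxkryg" -> "rmx" -> "rmx"
  "ulo" -> "ulo" -> "l"
  "oshdcg" -> "osh" -> "sh"
  "hewqhiwicg" -> "hew" -> "hw"
  probe: "gpxvmstfshg" -> "gpx" -> "gpx"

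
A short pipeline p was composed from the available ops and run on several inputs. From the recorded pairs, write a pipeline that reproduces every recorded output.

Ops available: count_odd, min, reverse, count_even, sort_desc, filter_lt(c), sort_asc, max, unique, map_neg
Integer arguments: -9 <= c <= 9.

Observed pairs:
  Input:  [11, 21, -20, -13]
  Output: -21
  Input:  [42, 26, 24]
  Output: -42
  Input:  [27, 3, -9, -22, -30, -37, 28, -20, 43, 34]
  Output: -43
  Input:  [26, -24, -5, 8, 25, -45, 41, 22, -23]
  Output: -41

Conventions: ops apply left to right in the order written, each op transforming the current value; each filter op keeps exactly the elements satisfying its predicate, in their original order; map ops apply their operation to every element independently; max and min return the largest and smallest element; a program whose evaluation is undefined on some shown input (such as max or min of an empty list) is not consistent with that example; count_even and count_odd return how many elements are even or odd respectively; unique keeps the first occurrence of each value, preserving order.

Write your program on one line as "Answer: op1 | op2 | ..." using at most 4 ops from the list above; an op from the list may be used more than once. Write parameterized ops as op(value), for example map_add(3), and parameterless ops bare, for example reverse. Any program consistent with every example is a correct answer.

map_neg | filter_lt(8) | min

Check, running the answer program on each example:
  [11, 21, -20, -13] -> [-11, -21, 20, 13] -> [-11, -21] -> -21
  [42, 26, 24] -> [-42, -26, -24] -> [-42, -26, -24] -> -42
  [27, 3, -9, -22, -30, -37, 28, -20, 43, 34] -> [-27, -3, 9, 22, 30, 37, -28, 20, -43, -34] -> [-27, -3, -28, -43, -34] -> -43
  [26, -24, -5, 8, 25, -45, 41, 22, -23] -> [-26, 24, 5, -8, -25, 45, -41, -22, 23] -> [-26, 5, -8, -25, -41, -22] -> -41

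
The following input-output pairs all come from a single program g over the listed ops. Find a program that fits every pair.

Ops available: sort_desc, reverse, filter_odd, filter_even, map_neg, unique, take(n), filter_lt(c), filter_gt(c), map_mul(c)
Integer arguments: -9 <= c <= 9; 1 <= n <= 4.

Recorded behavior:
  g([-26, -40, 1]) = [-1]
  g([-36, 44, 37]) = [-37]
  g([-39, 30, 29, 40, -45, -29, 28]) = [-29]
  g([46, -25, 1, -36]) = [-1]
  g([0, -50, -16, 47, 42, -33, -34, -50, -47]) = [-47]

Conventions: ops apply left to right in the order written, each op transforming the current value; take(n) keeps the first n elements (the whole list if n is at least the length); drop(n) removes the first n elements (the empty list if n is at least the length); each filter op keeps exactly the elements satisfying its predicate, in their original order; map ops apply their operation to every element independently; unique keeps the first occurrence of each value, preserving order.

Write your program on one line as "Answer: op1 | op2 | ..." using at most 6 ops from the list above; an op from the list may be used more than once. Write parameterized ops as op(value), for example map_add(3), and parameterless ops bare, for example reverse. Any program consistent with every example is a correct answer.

reverse | map_neg | unique | filter_odd | filter_lt(0)

Check, running the answer program on each example:
  [-26, -40, 1] -> [1, -40, -26] -> [-1, 40, 26] -> [-1, 40, 26] -> [-1] -> [-1]
  [-36, 44, 37] -> [37, 44, -36] -> [-37, -44, 36] -> [-37, -44, 36] -> [-37] -> [-37]
  [-39, 30, 29, 40, -45, -29, 28] -> [28, -29, -45, 40, 29, 30, -39] -> [-28, 29, 45, -40, -29, -30, 39] -> [-28, 29, 45, -40, -29, -30, 39] -> [29, 45, -29, 39] -> [-29]
  [46, -25, 1, -36] -> [-36, 1, -25, 46] -> [36, -1, 25, -46] -> [36, -1, 25, -46] -> [-1, 25] -> [-1]
  [0, -50, -16, 47, 42, -33, -34, -50, -47] -> [-47, -50, -34, -33, 42, 47, -16, -50, 0] -> [47, 50, 34, 33, -42, -47, 16, 50, 0] -> [47, 50, 34, 33, -42, -47, 16, 0] -> [47, 33, -47] -> [-47]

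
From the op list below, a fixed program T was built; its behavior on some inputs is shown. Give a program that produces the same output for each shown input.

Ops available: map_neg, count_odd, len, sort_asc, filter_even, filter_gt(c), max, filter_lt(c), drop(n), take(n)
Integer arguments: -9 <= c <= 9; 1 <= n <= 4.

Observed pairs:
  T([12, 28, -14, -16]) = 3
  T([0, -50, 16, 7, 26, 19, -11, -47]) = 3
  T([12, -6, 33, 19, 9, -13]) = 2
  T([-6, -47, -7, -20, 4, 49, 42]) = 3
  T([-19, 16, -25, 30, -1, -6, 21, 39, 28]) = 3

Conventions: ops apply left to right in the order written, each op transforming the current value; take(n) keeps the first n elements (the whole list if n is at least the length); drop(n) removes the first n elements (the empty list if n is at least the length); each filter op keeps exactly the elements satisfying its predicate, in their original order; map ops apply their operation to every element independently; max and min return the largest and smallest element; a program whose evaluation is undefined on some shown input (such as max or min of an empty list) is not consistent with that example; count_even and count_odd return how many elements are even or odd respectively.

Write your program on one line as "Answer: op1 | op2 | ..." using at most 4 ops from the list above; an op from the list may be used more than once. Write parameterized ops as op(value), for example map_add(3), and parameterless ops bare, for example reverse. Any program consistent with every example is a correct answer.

filter_even | take(3) | len

Check, running the answer program on each example:
  [12, 28, -14, -16] -> [12, 28, -14, -16] -> [12, 28, -14] -> 3
  [0, -50, 16, 7, 26, 19, -11, -47] -> [0, -50, 16, 26] -> [0, -50, 16] -> 3
  [12, -6, 33, 19, 9, -13] -> [12, -6] -> [12, -6] -> 2
  [-6, -47, -7, -20, 4, 49, 42] -> [-6, -20, 4, 42] -> [-6, -20, 4] -> 3
  [-19, 16, -25, 30, -1, -6, 21, 39, 28] -> [16, 30, -6, 28] -> [16, 30, -6] -> 3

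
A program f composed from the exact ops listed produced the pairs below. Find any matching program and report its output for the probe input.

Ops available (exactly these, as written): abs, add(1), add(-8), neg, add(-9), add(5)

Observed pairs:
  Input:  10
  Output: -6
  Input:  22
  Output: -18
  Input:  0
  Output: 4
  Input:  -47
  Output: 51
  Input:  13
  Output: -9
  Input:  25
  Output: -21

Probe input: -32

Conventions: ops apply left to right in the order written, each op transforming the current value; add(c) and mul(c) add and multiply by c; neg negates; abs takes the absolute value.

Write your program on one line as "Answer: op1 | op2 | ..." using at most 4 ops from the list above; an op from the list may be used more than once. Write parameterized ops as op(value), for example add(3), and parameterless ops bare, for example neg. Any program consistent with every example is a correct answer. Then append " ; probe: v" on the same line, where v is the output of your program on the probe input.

add(-9) | add(5) | neg ; probe: 36

Check, running the answer program on each example:
  10 -> 1 -> 6 -> -6
  22 -> 13 -> 18 -> -18
  0 -> -9 -> -4 -> 4
  -47 -> -56 -> -51 -> 51
  13 -> 4 -> 9 -> -9
  25 -> 16 -> 21 -> -21
  probe: -32 -> -41 -> -36 -> 36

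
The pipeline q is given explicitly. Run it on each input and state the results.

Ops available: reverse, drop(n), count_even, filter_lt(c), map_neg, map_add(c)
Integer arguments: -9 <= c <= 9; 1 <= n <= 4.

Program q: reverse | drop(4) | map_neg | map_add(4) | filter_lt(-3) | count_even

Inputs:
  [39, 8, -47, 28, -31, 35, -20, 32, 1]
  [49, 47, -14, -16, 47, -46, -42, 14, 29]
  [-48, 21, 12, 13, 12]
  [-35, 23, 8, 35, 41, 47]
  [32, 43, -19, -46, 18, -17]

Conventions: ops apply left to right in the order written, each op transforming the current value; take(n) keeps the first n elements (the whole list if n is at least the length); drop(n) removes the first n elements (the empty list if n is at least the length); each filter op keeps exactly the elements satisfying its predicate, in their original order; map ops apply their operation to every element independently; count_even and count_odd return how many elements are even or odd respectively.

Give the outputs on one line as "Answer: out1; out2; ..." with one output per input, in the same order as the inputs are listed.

Execution, op by op:
  [39, 8, -47, 28, -31, 35, -20, 32, 1] -> [1, 32, -20, 35, -31, 28, -47, 8, 39] -> [-31, 28, -47, 8, 39] -> [31, -28, 47, -8, -39] -> [35, -24, 51, -4, -35] -> [-24, -4, -35] -> 2
  [49, 47, -14, -16, 47, -46, -42, 14, 29] -> [29, 14, -42, -46, 47, -16, -14, 47, 49] -> [47, -16, -14, 47, 49] -> [-47, 16, 14, -47, -49] -> [-43, 20, 18, -43, -45] -> [-43, -43, -45] -> 0
  [-48, 21, 12, 13, 12] -> [12, 13, 12, 21, -48] -> [-48] -> [48] -> [52] -> [] -> 0
  [-35, 23, 8, 35, 41, 47] -> [47, 41, 35, 8, 23, -35] -> [23, -35] -> [-23, 35] -> [-19, 39] -> [-19] -> 0
  [32, 43, -19, -46, 18, -17] -> [-17, 18, -46, -19, 43, 32] -> [43, 32] -> [-43, -32] -> [-39, -28] -> [-39, -28] -> 1

2; 0; 0; 0; 1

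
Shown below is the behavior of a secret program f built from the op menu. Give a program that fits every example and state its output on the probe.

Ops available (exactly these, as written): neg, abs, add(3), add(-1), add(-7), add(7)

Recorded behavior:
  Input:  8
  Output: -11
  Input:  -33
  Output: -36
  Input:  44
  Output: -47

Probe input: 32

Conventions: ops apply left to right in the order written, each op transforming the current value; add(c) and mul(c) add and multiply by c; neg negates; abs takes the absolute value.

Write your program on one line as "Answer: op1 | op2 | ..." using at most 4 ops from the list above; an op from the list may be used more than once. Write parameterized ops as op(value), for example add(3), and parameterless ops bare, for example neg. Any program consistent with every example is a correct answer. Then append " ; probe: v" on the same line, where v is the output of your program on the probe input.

abs | add(3) | neg ; probe: -35

Check, running the answer program on each example:
  8 -> 8 -> 11 -> -11
  -33 -> 33 -> 36 -> -36
  44 -> 44 -> 47 -> -47
  probe: 32 -> 32 -> 35 -> -35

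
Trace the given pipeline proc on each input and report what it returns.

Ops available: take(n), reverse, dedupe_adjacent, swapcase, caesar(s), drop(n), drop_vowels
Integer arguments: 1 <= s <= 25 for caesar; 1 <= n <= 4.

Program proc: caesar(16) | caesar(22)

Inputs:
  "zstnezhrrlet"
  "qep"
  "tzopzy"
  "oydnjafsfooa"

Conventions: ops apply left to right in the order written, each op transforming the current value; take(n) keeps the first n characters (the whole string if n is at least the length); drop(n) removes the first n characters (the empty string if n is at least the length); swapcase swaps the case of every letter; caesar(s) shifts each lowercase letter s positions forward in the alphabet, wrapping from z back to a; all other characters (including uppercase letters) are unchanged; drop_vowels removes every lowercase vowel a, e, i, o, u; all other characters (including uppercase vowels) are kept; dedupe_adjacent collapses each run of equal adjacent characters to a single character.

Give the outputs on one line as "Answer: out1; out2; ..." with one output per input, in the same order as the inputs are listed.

Execution, op by op:
  "zstnezhrrlet" -> "pijdupxhhbuj" -> "lefzqltddxqf"
  "qep" -> "guf" -> "cqb"
  "tzopzy" -> "jpefpo" -> "flablk"
  "oydnjafsfooa" -> "eotdzqviveeq" -> "akpzvmreraam"

"lefzqltddxqf"; "cqb"; "flablk"; "akpzvmreraam"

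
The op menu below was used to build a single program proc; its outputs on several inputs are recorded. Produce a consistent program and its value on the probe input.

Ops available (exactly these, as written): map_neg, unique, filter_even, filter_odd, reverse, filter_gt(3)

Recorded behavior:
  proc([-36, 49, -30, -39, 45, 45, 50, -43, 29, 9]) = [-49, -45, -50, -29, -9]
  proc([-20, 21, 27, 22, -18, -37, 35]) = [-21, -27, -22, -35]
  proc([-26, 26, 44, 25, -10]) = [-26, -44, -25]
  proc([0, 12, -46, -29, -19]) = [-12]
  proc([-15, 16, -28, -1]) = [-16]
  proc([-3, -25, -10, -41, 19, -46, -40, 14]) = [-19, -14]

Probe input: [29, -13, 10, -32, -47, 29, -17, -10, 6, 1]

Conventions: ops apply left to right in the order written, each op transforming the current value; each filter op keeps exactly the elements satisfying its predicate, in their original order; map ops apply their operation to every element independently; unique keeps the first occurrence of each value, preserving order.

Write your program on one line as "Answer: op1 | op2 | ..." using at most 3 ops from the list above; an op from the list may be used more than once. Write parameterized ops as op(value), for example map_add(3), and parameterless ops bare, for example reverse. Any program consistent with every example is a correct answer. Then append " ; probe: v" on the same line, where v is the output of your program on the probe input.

unique | filter_gt(3) | map_neg ; probe: [-29, -10, -6]

Check, running the answer program on each example:
  [-36, 49, -30, -39, 45, 45, 50, -43, 29, 9] -> [-36, 49, -30, -39, 45, 50, -43, 29, 9] -> [49, 45, 50, 29, 9] -> [-49, -45, -50, -29, -9]
  [-20, 21, 27, 22, -18, -37, 35] -> [-20, 21, 27, 22, -18, -37, 35] -> [21, 27, 22, 35] -> [-21, -27, -22, -35]
  [-26, 26, 44, 25, -10] -> [-26, 26, 44, 25, -10] -> [26, 44, 25] -> [-26, -44, -25]
  [0, 12, -46, -29, -19] -> [0, 12, -46, -29, -19] -> [12] -> [-12]
  [-15, 16, -28, -1] -> [-15, 16, -28, -1] -> [16] -> [-16]
  [-3, -25, -10, -41, 19, -46, -40, 14] -> [-3, -25, -10, -41, 19, -46, -40, 14] -> [19, 14] -> [-19, -14]
  probe: [29, -13, 10, -32, -47, 29, -17, -10, 6, 1] -> [29, -13, 10, -32, -47, -17, -10, 6, 1] -> [29, 10, 6] -> [-29, -10, -6]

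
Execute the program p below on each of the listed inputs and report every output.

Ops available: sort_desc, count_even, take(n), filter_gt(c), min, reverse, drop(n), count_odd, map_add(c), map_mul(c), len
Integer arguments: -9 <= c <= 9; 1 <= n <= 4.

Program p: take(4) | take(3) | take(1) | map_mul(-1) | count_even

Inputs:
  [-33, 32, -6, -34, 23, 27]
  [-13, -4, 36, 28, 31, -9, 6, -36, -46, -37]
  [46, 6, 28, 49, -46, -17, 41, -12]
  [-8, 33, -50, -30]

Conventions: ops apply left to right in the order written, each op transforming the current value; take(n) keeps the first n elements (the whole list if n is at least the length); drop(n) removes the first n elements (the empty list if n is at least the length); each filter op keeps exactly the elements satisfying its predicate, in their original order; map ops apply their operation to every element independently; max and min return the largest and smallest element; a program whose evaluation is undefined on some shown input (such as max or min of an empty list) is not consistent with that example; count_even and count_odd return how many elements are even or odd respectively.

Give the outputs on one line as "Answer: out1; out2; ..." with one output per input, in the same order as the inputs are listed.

Execution, op by op:
  [-33, 32, -6, -34, 23, 27] -> [-33, 32, -6, -34] -> [-33, 32, -6] -> [-33] -> [33] -> 0
  [-13, -4, 36, 28, 31, -9, 6, -36, -46, -37] -> [-13, -4, 36, 28] -> [-13, -4, 36] -> [-13] -> [13] -> 0
  [46, 6, 28, 49, -46, -17, 41, -12] -> [46, 6, 28, 49] -> [46, 6, 28] -> [46] -> [-46] -> 1
  [-8, 33, -50, -30] -> [-8, 33, -50, -30] -> [-8, 33, -50] -> [-8] -> [8] -> 1

0; 0; 1; 1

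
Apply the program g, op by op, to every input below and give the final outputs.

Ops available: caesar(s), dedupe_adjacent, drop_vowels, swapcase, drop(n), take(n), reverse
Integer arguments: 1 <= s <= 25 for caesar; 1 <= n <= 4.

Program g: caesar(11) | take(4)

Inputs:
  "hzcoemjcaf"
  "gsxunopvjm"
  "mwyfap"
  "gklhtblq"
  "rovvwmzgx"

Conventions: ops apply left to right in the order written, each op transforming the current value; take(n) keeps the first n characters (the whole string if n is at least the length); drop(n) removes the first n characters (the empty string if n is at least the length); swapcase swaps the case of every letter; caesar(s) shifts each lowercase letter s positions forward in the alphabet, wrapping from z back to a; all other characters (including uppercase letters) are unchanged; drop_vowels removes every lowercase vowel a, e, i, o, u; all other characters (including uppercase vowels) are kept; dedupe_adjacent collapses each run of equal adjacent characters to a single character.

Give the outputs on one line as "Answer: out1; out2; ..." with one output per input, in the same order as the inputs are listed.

Execution, op by op:
  "hzcoemjcaf" -> "sknzpxunlq" -> "sknz"
  "gsxunopvjm" -> "rdifyzagux" -> "rdif"
  "mwyfap" -> "xhjqla" -> "xhjq"
  "gklhtblq" -> "rvwsemwb" -> "rvws"
  "rovvwmzgx" -> "czgghxkri" -> "czgg"

"sknz"; "rdif"; "xhjq"; "rvws"; "czgg"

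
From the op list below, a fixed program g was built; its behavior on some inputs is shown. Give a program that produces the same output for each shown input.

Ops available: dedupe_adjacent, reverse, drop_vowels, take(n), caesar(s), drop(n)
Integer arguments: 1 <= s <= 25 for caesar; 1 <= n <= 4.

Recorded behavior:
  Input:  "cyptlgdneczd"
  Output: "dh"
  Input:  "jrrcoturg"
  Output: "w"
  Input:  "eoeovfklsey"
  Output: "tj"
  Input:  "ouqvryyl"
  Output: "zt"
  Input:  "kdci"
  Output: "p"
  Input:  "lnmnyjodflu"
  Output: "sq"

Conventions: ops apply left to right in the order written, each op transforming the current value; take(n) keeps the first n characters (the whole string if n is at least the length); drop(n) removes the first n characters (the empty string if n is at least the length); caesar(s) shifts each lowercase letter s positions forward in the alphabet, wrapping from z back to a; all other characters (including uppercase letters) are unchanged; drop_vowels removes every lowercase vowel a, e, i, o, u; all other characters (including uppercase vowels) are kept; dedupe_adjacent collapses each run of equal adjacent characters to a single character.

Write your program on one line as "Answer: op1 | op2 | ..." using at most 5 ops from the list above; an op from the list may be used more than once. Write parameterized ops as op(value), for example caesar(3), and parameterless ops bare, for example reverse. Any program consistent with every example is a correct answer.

caesar(5) | dedupe_adjacent | take(2) | reverse | drop_vowels

Check, running the answer program on each example:
  "cyptlgdneczd" -> "hduyqlisjhei" -> "hduyqlisjhei" -> "hd" -> "dh" -> "dh"
  "jrrcoturg" -> "owwhtyzwl" -> "owhtyzwl" -> "ow" -> "wo" -> "w"
  "eoeovfklsey" -> "jtjtakpqxjd" -> "jtjtakpqxjd" -> "jt" -> "tj" -> "tj"
  "ouqvryyl" -> "tzvawddq" -> "tzvawdq" -> "tz" -> "zt" -> "zt"
  "kdci" -> "pihn" -> "pihn" -> "pi" -> "ip" -> "p"
  "lnmnyjodflu" -> "qsrsdotikqz" -> "qsrsdotikqz" -> "qs" -> "sq" -> "sq"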